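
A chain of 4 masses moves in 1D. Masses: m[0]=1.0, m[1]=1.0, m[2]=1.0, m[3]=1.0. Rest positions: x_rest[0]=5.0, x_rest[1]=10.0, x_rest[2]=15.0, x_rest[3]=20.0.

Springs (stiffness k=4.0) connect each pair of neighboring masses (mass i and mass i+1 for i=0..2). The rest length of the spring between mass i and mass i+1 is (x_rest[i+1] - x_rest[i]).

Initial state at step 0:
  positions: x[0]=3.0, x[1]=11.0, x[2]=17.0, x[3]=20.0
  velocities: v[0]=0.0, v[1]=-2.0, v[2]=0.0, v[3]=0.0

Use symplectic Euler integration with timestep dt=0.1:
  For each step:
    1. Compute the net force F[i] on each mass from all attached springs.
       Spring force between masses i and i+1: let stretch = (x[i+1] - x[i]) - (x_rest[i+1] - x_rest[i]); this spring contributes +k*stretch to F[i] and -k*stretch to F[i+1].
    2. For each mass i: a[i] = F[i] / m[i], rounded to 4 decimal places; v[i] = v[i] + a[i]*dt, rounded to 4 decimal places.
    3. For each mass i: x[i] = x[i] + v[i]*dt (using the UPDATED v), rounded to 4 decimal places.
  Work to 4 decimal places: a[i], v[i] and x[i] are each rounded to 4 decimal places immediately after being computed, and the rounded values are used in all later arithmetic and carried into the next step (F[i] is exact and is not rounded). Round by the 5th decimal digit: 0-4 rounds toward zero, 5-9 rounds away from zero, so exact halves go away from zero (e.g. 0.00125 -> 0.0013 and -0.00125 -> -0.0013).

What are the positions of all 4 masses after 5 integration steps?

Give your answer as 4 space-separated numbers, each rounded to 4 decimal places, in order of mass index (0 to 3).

Answer: 4.3950 9.2933 15.3788 20.9329

Derivation:
Step 0: x=[3.0000 11.0000 17.0000 20.0000] v=[0.0000 -2.0000 0.0000 0.0000]
Step 1: x=[3.1200 10.7200 16.8800 20.0800] v=[1.2000 -2.8000 -1.2000 0.8000]
Step 2: x=[3.3440 10.3824 16.6416 20.2320] v=[2.2400 -3.3760 -2.3840 1.5200]
Step 3: x=[3.6495 10.0136 16.2965 20.4404] v=[3.0554 -3.6877 -3.4515 2.0838]
Step 4: x=[4.0096 9.6416 15.8658 20.6830] v=[3.6010 -3.7202 -4.3071 2.4262]
Step 5: x=[4.3950 9.2933 15.3788 20.9329] v=[3.8538 -3.4833 -4.8699 2.4993]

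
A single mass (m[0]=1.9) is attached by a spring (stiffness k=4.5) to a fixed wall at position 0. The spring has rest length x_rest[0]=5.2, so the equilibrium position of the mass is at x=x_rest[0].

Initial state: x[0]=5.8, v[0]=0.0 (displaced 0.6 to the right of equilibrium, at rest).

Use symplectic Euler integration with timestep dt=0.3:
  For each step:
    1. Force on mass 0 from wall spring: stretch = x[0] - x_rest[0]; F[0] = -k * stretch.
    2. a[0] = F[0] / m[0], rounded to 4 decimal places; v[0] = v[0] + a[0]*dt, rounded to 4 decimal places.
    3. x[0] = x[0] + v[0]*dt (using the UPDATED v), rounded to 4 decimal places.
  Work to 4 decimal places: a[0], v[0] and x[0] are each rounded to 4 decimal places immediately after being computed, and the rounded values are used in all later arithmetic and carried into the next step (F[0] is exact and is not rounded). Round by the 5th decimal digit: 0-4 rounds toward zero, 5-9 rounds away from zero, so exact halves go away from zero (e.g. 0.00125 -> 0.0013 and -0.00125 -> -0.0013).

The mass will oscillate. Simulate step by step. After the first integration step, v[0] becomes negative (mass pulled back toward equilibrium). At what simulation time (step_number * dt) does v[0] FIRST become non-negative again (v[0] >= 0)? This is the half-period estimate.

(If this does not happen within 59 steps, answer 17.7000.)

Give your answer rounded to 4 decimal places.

Step 0: x=[5.8000] v=[0.0000]
Step 1: x=[5.6721] v=[-0.4263]
Step 2: x=[5.4436] v=[-0.7617]
Step 3: x=[5.1632] v=[-0.9348]
Step 4: x=[4.8906] v=[-0.9086]
Step 5: x=[4.6840] v=[-0.6888]
Step 6: x=[4.5873] v=[-0.3222]
Step 7: x=[4.6212] v=[0.1131]
First v>=0 after going negative at step 7, time=2.1000

Answer: 2.1000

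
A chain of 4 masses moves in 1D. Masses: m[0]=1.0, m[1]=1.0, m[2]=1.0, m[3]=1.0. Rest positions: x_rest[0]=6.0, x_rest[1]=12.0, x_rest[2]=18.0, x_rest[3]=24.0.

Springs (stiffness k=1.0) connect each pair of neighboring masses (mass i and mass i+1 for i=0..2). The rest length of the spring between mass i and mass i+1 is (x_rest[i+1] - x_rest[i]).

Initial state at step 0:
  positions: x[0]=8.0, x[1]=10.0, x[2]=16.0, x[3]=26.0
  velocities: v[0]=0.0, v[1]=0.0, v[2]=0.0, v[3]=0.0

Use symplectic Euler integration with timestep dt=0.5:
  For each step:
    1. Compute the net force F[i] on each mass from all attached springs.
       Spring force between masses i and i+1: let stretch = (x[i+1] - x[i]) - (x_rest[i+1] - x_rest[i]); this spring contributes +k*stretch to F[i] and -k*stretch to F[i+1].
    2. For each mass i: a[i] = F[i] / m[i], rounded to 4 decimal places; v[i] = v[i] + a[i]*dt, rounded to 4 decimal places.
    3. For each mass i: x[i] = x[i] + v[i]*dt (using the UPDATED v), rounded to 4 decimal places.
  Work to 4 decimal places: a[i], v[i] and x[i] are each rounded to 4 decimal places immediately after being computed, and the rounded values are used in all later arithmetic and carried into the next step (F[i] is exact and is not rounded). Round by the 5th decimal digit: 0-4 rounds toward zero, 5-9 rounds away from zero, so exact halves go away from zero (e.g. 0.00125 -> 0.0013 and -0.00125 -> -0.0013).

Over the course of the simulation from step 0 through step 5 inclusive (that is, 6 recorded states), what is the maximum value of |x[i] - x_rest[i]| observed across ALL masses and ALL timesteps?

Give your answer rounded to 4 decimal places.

Answer: 2.1250

Derivation:
Step 0: x=[8.0000 10.0000 16.0000 26.0000] v=[0.0000 0.0000 0.0000 0.0000]
Step 1: x=[7.0000 11.0000 17.0000 25.0000] v=[-2.0000 2.0000 2.0000 -2.0000]
Step 2: x=[5.5000 12.5000 18.5000 23.5000] v=[-3.0000 3.0000 3.0000 -3.0000]
Step 3: x=[4.2500 13.7500 19.7500 22.2500] v=[-2.5000 2.5000 2.5000 -2.5000]
Step 4: x=[3.8750 14.1250 20.1250 21.8750] v=[-0.7500 0.7500 0.7500 -0.7500]
Step 5: x=[4.5625 13.4375 19.4375 22.5625] v=[1.3750 -1.3750 -1.3750 1.3750]
Max displacement = 2.1250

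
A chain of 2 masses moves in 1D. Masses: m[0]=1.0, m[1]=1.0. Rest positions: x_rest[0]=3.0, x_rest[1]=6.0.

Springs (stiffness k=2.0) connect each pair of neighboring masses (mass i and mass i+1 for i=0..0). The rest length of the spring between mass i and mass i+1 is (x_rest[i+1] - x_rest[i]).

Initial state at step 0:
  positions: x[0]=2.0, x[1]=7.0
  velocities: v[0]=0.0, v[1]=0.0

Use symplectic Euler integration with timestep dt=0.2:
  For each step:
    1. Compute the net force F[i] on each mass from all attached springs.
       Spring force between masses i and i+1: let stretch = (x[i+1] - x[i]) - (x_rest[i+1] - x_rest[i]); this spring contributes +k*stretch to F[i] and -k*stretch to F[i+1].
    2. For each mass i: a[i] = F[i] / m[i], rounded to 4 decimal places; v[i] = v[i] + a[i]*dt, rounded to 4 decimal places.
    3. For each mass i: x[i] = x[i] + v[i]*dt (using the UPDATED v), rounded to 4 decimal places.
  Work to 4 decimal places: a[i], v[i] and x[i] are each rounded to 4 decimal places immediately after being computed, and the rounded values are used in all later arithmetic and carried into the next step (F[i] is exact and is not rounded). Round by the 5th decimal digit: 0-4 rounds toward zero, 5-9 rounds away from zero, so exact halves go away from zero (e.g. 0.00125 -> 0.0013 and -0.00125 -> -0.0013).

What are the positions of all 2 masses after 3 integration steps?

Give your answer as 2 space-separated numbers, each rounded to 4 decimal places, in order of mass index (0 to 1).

Step 0: x=[2.0000 7.0000] v=[0.0000 0.0000]
Step 1: x=[2.1600 6.8400] v=[0.8000 -0.8000]
Step 2: x=[2.4544 6.5456] v=[1.4720 -1.4720]
Step 3: x=[2.8361 6.1639] v=[1.9085 -1.9085]

Answer: 2.8361 6.1639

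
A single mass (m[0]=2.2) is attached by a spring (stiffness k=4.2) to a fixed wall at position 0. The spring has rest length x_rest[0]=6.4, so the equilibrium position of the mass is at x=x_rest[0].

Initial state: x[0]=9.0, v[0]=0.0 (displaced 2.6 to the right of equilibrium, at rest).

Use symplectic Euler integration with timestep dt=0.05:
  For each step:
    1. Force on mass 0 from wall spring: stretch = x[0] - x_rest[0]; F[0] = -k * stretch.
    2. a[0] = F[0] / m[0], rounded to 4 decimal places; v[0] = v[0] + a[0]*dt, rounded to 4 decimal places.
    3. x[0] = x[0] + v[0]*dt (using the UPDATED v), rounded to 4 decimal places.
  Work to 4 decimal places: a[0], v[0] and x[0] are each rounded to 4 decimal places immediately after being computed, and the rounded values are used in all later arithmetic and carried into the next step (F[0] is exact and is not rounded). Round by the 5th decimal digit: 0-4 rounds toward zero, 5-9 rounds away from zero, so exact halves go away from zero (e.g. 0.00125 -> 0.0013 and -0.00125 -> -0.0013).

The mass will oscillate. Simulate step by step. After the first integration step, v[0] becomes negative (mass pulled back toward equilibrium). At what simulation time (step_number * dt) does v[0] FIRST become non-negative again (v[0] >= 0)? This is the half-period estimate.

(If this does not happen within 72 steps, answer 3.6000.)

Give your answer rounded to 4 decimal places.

Step 0: x=[9.0000] v=[0.0000]
Step 1: x=[8.9876] v=[-0.2482]
Step 2: x=[8.9628] v=[-0.4952]
Step 3: x=[8.9258] v=[-0.7398]
Step 4: x=[8.8768] v=[-0.9809]
Step 5: x=[8.8159] v=[-1.2173]
Step 6: x=[8.7435] v=[-1.4479]
Step 7: x=[8.6599] v=[-1.6716]
Step 8: x=[8.5655] v=[-1.8873]
Step 9: x=[8.4608] v=[-2.0940]
Step 10: x=[8.3463] v=[-2.2907]
Step 11: x=[8.2225] v=[-2.4765]
Step 12: x=[8.0900] v=[-2.6505]
Step 13: x=[7.9494] v=[-2.8118]
Step 14: x=[7.8014] v=[-2.9597]
Step 15: x=[7.6467] v=[-3.0935]
Step 16: x=[7.4861] v=[-3.2125]
Step 17: x=[7.3203] v=[-3.3162]
Step 18: x=[7.1501] v=[-3.4040]
Step 19: x=[6.9763] v=[-3.4756]
Step 20: x=[6.7998] v=[-3.5306]
Step 21: x=[6.6214] v=[-3.5688]
Step 22: x=[6.4419] v=[-3.5899]
Step 23: x=[6.2622] v=[-3.5939]
Step 24: x=[6.0832] v=[-3.5807]
Step 25: x=[5.9057] v=[-3.5505]
Step 26: x=[5.7305] v=[-3.5033]
Step 27: x=[5.5585] v=[-3.4394]
Step 28: x=[5.3905] v=[-3.3591]
Step 29: x=[5.2274] v=[-3.2627]
Step 30: x=[5.0699] v=[-3.1508]
Step 31: x=[4.9187] v=[-3.0238]
Step 32: x=[4.7746] v=[-2.8824]
Step 33: x=[4.6382] v=[-2.7273]
Step 34: x=[4.5102] v=[-2.5591]
Step 35: x=[4.3913] v=[-2.3787]
Step 36: x=[4.2820] v=[-2.1870]
Step 37: x=[4.1828] v=[-1.9848]
Step 38: x=[4.0941] v=[-1.7732]
Step 39: x=[4.0164] v=[-1.5531]
Step 40: x=[3.9501] v=[-1.3256]
Step 41: x=[3.8955] v=[-1.0917]
Step 42: x=[3.8529] v=[-0.8526]
Step 43: x=[3.8224] v=[-0.6095]
Step 44: x=[3.8042] v=[-0.3635]
Step 45: x=[3.7984] v=[-0.1157]
Step 46: x=[3.8050] v=[0.1326]
First v>=0 after going negative at step 46, time=2.3000

Answer: 2.3000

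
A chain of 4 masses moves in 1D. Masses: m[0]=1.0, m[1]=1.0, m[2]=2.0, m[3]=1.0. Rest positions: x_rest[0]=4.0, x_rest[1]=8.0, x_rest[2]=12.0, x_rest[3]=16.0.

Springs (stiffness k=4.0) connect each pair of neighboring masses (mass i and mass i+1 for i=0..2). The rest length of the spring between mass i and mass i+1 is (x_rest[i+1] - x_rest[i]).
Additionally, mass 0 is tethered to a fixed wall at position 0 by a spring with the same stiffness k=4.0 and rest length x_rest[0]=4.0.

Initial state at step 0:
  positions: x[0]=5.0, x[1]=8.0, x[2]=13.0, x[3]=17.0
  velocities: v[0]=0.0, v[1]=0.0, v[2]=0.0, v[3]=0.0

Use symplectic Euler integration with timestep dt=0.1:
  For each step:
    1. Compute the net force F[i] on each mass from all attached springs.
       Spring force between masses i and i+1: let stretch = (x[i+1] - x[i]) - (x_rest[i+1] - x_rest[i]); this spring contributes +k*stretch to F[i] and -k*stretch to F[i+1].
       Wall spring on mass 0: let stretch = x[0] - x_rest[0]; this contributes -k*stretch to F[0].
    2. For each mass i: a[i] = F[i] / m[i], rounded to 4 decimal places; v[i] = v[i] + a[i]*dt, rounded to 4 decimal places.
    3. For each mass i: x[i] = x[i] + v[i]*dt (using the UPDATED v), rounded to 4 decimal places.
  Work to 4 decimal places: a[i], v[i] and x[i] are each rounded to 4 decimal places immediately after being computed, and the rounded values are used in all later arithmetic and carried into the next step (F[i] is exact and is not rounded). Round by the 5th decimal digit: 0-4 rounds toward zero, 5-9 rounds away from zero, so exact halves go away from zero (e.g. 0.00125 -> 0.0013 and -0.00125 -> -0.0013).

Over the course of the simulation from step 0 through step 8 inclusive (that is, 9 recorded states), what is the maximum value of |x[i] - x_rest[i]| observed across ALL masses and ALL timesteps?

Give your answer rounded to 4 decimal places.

Step 0: x=[5.0000 8.0000 13.0000 17.0000] v=[0.0000 0.0000 0.0000 0.0000]
Step 1: x=[4.9200 8.0800 12.9800 17.0000] v=[-0.8000 0.8000 -0.2000 0.0000]
Step 2: x=[4.7696 8.2296 12.9424 16.9992] v=[-1.5040 1.4960 -0.3760 -0.0080]
Step 3: x=[4.5668 8.4293 12.8917 16.9961] v=[-2.0278 1.9971 -0.5072 -0.0307]
Step 4: x=[4.3359 8.6530 12.8338 16.9889] v=[-2.3095 2.2371 -0.5788 -0.0725]
Step 5: x=[4.1042 8.8713 12.7754 16.9755] v=[-2.3170 2.1826 -0.5839 -0.1345]
Step 6: x=[3.8990 9.0550 12.7229 16.9541] v=[-2.0518 1.8374 -0.5247 -0.2145]
Step 7: x=[3.7441 9.1792 12.6817 16.9234] v=[-1.5490 1.2422 -0.4120 -0.3070]
Step 8: x=[3.6568 9.2261 12.6553 16.8830] v=[-0.8726 0.4692 -0.2642 -0.4037]
Max displacement = 1.2261

Answer: 1.2261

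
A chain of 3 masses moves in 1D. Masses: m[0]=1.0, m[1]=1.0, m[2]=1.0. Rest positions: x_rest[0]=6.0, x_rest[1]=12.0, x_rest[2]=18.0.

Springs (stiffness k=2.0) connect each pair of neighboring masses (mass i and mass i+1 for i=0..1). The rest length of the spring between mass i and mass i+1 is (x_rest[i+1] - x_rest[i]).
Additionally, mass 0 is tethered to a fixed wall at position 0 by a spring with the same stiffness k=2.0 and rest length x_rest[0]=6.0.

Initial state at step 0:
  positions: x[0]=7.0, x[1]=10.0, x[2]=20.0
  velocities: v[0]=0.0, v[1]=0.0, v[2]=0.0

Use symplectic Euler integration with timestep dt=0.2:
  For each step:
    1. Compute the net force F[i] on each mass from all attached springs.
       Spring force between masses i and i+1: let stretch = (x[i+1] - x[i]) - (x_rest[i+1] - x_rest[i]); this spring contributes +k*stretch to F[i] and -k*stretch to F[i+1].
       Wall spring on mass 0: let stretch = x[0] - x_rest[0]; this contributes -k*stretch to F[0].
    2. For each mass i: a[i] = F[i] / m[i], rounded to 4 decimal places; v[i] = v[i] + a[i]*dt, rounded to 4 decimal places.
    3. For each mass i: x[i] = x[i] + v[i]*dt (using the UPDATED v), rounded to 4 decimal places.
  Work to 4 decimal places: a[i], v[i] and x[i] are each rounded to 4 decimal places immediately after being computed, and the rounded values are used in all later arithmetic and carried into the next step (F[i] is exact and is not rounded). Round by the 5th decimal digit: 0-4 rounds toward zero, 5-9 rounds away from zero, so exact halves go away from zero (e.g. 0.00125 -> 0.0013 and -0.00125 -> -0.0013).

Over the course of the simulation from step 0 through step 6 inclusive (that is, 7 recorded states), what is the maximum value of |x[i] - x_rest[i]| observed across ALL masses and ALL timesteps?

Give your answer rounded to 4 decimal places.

Answer: 2.5254

Derivation:
Step 0: x=[7.0000 10.0000 20.0000] v=[0.0000 0.0000 0.0000]
Step 1: x=[6.6800 10.5600 19.6800] v=[-1.6000 2.8000 -1.6000]
Step 2: x=[6.1360 11.5392 19.1104] v=[-2.7200 4.8960 -2.8480]
Step 3: x=[5.5334 12.6918 18.4151] v=[-3.0131 5.7632 -3.4765]
Step 4: x=[5.0608 13.7296 17.7419] v=[-2.3631 5.1892 -3.3658]
Step 5: x=[4.8768 14.3949 17.2278] v=[-0.9199 3.3266 -2.5707]
Step 6: x=[5.0641 14.5254 16.9670] v=[0.9366 0.6525 -1.3039]
Max displacement = 2.5254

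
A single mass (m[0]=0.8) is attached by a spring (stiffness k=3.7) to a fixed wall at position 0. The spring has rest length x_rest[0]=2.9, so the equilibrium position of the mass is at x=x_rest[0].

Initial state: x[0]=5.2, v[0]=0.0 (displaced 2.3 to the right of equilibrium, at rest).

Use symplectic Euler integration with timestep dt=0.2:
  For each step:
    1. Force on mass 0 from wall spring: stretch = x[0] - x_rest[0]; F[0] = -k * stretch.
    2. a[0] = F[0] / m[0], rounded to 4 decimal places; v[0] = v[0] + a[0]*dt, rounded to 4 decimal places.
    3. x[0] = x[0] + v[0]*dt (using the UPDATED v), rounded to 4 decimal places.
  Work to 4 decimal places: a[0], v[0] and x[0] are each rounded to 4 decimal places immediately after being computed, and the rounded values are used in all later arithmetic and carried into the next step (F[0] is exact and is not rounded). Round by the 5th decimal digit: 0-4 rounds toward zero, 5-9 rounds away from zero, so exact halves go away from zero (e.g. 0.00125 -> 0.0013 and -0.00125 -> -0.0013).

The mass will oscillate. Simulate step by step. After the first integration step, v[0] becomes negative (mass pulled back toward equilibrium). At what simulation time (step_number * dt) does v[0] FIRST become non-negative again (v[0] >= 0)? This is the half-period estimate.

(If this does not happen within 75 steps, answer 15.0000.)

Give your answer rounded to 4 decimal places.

Answer: 1.6000

Derivation:
Step 0: x=[5.2000] v=[0.0000]
Step 1: x=[4.7745] v=[-2.1275]
Step 2: x=[4.0022] v=[-3.8614]
Step 3: x=[3.0260] v=[-4.8809]
Step 4: x=[2.0265] v=[-4.9975]
Step 5: x=[1.1886] v=[-4.1895]
Step 6: x=[0.6673] v=[-2.6065]
Step 7: x=[0.5590] v=[-0.5413]
Step 8: x=[0.8838] v=[1.6241]
First v>=0 after going negative at step 8, time=1.6000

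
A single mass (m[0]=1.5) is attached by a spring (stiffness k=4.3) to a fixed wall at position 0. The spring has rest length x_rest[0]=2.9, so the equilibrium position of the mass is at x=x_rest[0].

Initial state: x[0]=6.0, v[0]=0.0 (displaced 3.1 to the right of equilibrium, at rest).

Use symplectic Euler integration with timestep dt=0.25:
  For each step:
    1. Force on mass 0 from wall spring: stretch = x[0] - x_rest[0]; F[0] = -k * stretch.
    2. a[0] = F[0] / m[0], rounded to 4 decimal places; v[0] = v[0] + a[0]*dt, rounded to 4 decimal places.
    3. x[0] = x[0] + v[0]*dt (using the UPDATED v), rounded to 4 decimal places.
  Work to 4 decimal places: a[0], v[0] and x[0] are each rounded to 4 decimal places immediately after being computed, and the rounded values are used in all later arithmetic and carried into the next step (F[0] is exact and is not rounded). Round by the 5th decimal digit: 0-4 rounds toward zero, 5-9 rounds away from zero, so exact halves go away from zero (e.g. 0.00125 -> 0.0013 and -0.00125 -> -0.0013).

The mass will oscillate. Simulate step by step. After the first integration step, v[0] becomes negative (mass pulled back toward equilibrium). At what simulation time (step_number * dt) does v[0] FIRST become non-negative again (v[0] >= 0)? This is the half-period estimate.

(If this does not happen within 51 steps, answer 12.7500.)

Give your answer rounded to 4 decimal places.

Answer: 2.0000

Derivation:
Step 0: x=[6.0000] v=[0.0000]
Step 1: x=[5.4446] v=[-2.2217]
Step 2: x=[4.4333] v=[-4.0453]
Step 3: x=[3.1473] v=[-5.1442]
Step 4: x=[1.8170] v=[-5.3214]
Step 5: x=[0.6807] v=[-4.5453]
Step 6: x=[-0.0580] v=[-2.9548]
Step 7: x=[-0.2667] v=[-0.8349]
Step 8: x=[0.0920] v=[1.4346]
First v>=0 after going negative at step 8, time=2.0000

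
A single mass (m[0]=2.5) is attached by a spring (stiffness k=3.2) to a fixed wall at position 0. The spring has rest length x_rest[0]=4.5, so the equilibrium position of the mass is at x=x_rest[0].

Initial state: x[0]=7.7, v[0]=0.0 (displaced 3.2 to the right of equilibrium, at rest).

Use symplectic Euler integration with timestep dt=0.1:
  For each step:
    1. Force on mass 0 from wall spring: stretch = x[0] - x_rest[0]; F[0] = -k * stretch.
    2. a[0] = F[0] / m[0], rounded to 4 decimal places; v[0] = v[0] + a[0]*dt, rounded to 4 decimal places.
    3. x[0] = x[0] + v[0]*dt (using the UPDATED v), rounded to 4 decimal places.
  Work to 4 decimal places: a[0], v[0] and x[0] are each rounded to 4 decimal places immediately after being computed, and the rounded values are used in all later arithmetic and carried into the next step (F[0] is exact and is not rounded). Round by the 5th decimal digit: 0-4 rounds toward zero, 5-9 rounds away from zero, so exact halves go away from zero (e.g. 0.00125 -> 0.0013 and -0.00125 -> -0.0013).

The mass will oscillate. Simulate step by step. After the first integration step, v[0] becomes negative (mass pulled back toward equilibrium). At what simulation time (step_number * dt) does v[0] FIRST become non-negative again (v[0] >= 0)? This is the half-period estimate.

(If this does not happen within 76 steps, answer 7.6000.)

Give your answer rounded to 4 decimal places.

Step 0: x=[7.7000] v=[0.0000]
Step 1: x=[7.6590] v=[-0.4096]
Step 2: x=[7.5776] v=[-0.8140]
Step 3: x=[7.4568] v=[-1.2079]
Step 4: x=[7.2982] v=[-1.5864]
Step 5: x=[7.1037] v=[-1.9446]
Step 6: x=[6.8759] v=[-2.2779]
Step 7: x=[6.6177] v=[-2.5820]
Step 8: x=[6.3324] v=[-2.8531]
Step 9: x=[6.0236] v=[-3.0877]
Step 10: x=[5.6953] v=[-3.2827]
Step 11: x=[5.3517] v=[-3.4357]
Step 12: x=[4.9972] v=[-3.5447]
Step 13: x=[4.6364] v=[-3.6083]
Step 14: x=[4.2738] v=[-3.6258]
Step 15: x=[3.9141] v=[-3.5969]
Step 16: x=[3.5619] v=[-3.5219]
Step 17: x=[3.2217] v=[-3.4018]
Step 18: x=[2.8979] v=[-3.2382]
Step 19: x=[2.5946] v=[-3.0331]
Step 20: x=[2.3157] v=[-2.7892]
Step 21: x=[2.0647] v=[-2.5096]
Step 22: x=[1.8449] v=[-2.1979]
Step 23: x=[1.6591] v=[-1.8581]
Step 24: x=[1.5097] v=[-1.4945]
Step 25: x=[1.3985] v=[-1.1117]
Step 26: x=[1.3270] v=[-0.7147]
Step 27: x=[1.2961] v=[-0.3086]
Step 28: x=[1.3063] v=[0.1015]
First v>=0 after going negative at step 28, time=2.8000

Answer: 2.8000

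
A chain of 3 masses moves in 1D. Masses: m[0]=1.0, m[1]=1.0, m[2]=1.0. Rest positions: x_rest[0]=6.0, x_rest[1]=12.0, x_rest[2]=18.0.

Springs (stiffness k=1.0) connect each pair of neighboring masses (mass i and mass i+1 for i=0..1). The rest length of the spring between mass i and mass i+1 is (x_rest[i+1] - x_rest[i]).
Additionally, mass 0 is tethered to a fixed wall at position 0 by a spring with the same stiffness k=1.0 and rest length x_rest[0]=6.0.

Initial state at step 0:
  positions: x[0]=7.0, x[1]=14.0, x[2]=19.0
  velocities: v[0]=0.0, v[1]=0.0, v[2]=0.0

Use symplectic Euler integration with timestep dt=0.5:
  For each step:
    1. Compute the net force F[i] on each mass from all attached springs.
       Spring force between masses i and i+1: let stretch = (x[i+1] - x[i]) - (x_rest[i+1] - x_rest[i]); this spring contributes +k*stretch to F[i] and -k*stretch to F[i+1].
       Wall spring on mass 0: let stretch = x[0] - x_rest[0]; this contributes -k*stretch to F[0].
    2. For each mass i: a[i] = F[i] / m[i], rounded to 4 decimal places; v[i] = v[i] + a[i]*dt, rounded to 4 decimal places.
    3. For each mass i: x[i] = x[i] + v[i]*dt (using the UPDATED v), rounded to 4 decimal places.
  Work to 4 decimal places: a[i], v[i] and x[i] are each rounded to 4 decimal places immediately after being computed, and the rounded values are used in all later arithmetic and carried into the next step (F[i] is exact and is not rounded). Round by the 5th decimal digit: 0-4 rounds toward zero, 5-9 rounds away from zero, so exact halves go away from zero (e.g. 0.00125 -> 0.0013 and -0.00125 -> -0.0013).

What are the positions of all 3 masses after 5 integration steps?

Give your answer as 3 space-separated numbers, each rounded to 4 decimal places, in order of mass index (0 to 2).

Step 0: x=[7.0000 14.0000 19.0000] v=[0.0000 0.0000 0.0000]
Step 1: x=[7.0000 13.5000 19.2500] v=[0.0000 -1.0000 0.5000]
Step 2: x=[6.8750 12.8125 19.5625] v=[-0.2500 -1.3750 0.6250]
Step 3: x=[6.5156 12.3281 19.6875] v=[-0.7188 -0.9688 0.2500]
Step 4: x=[5.9804 12.2304 19.4727] v=[-1.0704 -0.1954 -0.4297]
Step 5: x=[5.5126 12.3808 18.9473] v=[-0.9356 0.3008 -1.0509]

Answer: 5.5126 12.3808 18.9473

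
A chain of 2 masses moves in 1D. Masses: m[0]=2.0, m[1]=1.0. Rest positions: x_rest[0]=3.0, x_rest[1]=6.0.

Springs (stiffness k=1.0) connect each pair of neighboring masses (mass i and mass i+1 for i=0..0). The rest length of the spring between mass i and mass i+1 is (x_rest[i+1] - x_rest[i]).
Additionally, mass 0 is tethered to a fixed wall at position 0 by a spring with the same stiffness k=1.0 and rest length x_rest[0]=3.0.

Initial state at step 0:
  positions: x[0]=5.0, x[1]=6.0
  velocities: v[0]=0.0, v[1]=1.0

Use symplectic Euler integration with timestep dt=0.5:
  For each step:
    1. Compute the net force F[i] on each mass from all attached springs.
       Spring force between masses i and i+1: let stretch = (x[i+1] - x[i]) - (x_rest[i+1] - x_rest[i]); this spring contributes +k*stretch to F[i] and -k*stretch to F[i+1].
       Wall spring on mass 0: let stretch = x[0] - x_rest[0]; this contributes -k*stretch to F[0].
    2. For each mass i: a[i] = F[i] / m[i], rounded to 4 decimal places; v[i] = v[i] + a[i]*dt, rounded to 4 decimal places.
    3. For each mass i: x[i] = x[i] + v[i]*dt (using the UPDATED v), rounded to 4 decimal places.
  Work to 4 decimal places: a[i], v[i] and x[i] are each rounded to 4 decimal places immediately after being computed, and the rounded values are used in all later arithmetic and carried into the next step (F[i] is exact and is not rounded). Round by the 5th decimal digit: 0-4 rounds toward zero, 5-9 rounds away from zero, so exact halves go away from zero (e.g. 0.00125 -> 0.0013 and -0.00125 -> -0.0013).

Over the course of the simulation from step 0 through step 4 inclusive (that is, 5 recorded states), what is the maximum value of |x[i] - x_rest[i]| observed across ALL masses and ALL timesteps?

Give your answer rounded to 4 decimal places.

Step 0: x=[5.0000 6.0000] v=[0.0000 1.0000]
Step 1: x=[4.5000 7.0000] v=[-1.0000 2.0000]
Step 2: x=[3.7500 8.1250] v=[-1.5000 2.2500]
Step 3: x=[3.0781 8.9063] v=[-1.3438 1.5625]
Step 4: x=[2.7500 8.9805] v=[-0.6563 0.1484]
Max displacement = 2.9805

Answer: 2.9805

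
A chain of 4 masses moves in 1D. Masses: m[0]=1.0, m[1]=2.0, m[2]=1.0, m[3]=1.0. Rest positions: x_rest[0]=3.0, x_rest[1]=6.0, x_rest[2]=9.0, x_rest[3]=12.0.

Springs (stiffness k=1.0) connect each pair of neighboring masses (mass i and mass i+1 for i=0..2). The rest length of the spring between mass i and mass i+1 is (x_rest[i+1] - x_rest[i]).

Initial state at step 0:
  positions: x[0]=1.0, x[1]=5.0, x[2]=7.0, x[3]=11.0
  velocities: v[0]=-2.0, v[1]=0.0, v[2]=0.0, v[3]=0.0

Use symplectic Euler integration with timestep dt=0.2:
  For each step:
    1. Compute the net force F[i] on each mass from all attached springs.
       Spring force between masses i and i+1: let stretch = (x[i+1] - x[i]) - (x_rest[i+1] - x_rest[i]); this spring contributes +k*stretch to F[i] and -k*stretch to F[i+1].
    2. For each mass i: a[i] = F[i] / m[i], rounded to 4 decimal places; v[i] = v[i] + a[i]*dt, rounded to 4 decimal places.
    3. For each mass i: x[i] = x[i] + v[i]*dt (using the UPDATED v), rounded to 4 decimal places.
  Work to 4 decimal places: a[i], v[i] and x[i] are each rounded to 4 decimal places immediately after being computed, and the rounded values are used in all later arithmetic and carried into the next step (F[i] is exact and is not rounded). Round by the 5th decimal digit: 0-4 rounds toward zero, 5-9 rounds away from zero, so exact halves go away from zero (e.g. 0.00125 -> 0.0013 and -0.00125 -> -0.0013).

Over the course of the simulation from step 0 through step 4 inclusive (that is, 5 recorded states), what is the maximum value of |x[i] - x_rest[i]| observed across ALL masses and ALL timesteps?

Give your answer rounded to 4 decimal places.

Step 0: x=[1.0000 5.0000 7.0000 11.0000] v=[-2.0000 0.0000 0.0000 0.0000]
Step 1: x=[0.6400 4.9600 7.0800 10.9600] v=[-1.8000 -0.2000 0.4000 -0.2000]
Step 2: x=[0.3328 4.8760 7.2304 10.8848] v=[-1.5360 -0.4200 0.7520 -0.3760]
Step 3: x=[0.0873 4.7482 7.4328 10.7834] v=[-1.2274 -0.6389 1.0120 -0.5069]
Step 4: x=[-0.0917 4.5809 7.6618 10.6680] v=[-0.8952 -0.8365 1.1452 -0.5770]
Max displacement = 3.0917

Answer: 3.0917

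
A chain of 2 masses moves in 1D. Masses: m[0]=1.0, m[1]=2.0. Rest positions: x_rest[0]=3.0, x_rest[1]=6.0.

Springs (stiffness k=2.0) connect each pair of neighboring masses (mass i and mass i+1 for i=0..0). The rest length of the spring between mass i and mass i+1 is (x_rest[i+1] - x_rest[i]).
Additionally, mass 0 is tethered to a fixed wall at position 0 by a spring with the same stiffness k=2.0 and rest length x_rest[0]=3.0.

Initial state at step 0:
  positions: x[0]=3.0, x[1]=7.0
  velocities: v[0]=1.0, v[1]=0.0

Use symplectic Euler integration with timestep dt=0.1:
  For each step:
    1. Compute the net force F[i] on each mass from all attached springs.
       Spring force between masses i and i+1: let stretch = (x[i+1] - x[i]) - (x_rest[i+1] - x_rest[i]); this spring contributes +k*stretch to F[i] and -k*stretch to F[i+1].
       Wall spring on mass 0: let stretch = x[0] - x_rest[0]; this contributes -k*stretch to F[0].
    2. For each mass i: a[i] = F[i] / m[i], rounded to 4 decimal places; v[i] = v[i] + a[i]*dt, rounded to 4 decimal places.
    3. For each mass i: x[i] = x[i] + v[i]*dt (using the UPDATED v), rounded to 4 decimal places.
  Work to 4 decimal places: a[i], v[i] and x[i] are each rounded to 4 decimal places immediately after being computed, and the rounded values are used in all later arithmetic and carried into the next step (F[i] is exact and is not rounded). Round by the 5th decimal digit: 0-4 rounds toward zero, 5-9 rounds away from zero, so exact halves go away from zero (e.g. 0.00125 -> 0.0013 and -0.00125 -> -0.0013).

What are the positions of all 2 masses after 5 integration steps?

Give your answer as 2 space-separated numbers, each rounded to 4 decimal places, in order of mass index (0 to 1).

Answer: 3.6900 6.8791

Derivation:
Step 0: x=[3.0000 7.0000] v=[1.0000 0.0000]
Step 1: x=[3.1200 6.9900] v=[1.2000 -0.1000]
Step 2: x=[3.2550 6.9713] v=[1.3500 -0.1870]
Step 3: x=[3.3992 6.9454] v=[1.4423 -0.2586]
Step 4: x=[3.5464 6.9141] v=[1.4717 -0.3132]
Step 5: x=[3.6900 6.8791] v=[1.4360 -0.3500]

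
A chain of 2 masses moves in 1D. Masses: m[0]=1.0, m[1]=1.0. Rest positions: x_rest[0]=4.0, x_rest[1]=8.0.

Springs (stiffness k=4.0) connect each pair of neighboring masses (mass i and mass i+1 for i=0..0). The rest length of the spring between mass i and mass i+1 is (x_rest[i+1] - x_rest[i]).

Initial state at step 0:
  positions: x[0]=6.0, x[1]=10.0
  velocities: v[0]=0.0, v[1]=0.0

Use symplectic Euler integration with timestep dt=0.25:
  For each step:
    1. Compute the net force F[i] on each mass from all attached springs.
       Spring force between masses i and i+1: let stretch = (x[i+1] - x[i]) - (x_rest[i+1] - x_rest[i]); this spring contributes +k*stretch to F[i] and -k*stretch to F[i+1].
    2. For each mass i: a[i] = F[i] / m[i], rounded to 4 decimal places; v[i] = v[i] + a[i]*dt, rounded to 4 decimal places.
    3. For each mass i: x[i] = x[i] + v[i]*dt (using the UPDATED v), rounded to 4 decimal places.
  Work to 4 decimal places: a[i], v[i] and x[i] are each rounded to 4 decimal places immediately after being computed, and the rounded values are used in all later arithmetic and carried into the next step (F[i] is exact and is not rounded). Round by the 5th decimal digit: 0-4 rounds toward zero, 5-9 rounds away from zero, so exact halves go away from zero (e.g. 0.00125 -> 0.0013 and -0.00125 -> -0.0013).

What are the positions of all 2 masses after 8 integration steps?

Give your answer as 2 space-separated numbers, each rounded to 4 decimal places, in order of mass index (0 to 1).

Step 0: x=[6.0000 10.0000] v=[0.0000 0.0000]
Step 1: x=[6.0000 10.0000] v=[0.0000 0.0000]
Step 2: x=[6.0000 10.0000] v=[0.0000 0.0000]
Step 3: x=[6.0000 10.0000] v=[0.0000 0.0000]
Step 4: x=[6.0000 10.0000] v=[0.0000 0.0000]
Step 5: x=[6.0000 10.0000] v=[0.0000 0.0000]
Step 6: x=[6.0000 10.0000] v=[0.0000 0.0000]
Step 7: x=[6.0000 10.0000] v=[0.0000 0.0000]
Step 8: x=[6.0000 10.0000] v=[0.0000 0.0000]

Answer: 6.0000 10.0000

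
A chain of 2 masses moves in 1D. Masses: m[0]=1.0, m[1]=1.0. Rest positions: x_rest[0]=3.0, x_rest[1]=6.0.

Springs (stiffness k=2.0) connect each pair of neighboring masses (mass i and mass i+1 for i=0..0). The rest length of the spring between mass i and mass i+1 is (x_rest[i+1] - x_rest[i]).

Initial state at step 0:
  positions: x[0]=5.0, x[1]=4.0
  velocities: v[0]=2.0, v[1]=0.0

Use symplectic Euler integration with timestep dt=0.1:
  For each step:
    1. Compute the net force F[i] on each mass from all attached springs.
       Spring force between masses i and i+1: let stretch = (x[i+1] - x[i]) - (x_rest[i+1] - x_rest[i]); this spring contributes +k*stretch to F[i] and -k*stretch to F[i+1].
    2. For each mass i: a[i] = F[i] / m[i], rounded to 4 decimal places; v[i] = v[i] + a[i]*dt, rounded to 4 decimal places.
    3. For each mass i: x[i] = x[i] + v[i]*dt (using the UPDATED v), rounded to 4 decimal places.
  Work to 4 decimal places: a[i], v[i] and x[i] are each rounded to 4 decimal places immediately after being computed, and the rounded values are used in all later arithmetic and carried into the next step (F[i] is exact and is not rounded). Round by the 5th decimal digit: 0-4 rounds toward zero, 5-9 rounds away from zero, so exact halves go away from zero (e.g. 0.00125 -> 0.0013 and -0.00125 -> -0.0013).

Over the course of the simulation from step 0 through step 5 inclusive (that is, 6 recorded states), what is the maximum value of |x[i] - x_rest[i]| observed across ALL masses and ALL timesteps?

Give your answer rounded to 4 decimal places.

Step 0: x=[5.0000 4.0000] v=[2.0000 0.0000]
Step 1: x=[5.1200 4.0800] v=[1.2000 0.8000]
Step 2: x=[5.1592 4.2408] v=[0.3920 1.6080]
Step 3: x=[5.1200 4.4800] v=[-0.3917 2.3917]
Step 4: x=[5.0080 4.7920] v=[-1.1197 3.1197]
Step 5: x=[4.8317 5.1683] v=[-1.7629 3.7629]
Max displacement = 2.1592

Answer: 2.1592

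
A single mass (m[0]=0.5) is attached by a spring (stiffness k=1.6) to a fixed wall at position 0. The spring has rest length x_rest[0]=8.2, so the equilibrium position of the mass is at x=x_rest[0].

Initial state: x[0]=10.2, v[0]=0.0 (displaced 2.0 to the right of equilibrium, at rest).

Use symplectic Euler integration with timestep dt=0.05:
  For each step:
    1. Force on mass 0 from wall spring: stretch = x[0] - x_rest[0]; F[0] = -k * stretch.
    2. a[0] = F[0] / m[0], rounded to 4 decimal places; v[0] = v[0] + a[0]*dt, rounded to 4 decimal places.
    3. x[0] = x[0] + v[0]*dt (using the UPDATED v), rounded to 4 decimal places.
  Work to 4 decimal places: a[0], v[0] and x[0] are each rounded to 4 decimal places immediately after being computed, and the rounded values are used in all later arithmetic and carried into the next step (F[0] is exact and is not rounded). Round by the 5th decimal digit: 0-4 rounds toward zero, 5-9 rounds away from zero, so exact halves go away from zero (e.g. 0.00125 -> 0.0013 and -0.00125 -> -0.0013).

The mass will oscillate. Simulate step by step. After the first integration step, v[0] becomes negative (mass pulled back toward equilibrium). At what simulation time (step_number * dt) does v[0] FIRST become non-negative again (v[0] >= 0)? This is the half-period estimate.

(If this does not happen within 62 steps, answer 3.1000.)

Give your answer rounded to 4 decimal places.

Answer: 1.8000

Derivation:
Step 0: x=[10.2000] v=[0.0000]
Step 1: x=[10.1840] v=[-0.3200]
Step 2: x=[10.1521] v=[-0.6374]
Step 3: x=[10.1046] v=[-0.9497]
Step 4: x=[10.0419] v=[-1.2544]
Step 5: x=[9.9644] v=[-1.5491]
Step 6: x=[9.8728] v=[-1.8314]
Step 7: x=[9.7678] v=[-2.0991]
Step 8: x=[9.6503] v=[-2.3500]
Step 9: x=[9.5212] v=[-2.5821]
Step 10: x=[9.3815] v=[-2.7935]
Step 11: x=[9.2324] v=[-2.9825]
Step 12: x=[9.0750] v=[-3.1477]
Step 13: x=[8.9106] v=[-3.2877]
Step 14: x=[8.7405] v=[-3.4014]
Step 15: x=[8.5661] v=[-3.4879]
Step 16: x=[8.3888] v=[-3.5465]
Step 17: x=[8.2100] v=[-3.5767]
Step 18: x=[8.0311] v=[-3.5783]
Step 19: x=[7.8535] v=[-3.5513]
Step 20: x=[7.6787] v=[-3.4959]
Step 21: x=[7.5081] v=[-3.4125]
Step 22: x=[7.3430] v=[-3.3018]
Step 23: x=[7.1848] v=[-3.1647]
Step 24: x=[7.0347] v=[-3.0023]
Step 25: x=[6.8939] v=[-2.8159]
Step 26: x=[6.7636] v=[-2.6069]
Step 27: x=[6.6447] v=[-2.3771]
Step 28: x=[6.5383] v=[-2.1283]
Step 29: x=[6.4452] v=[-1.8624]
Step 30: x=[6.3661] v=[-1.5816]
Step 31: x=[6.3017] v=[-1.2882]
Step 32: x=[6.2525] v=[-0.9845]
Step 33: x=[6.2189] v=[-0.6729]
Step 34: x=[6.2011] v=[-0.3559]
Step 35: x=[6.1993] v=[-0.0361]
Step 36: x=[6.2135] v=[0.2840]
First v>=0 after going negative at step 36, time=1.8000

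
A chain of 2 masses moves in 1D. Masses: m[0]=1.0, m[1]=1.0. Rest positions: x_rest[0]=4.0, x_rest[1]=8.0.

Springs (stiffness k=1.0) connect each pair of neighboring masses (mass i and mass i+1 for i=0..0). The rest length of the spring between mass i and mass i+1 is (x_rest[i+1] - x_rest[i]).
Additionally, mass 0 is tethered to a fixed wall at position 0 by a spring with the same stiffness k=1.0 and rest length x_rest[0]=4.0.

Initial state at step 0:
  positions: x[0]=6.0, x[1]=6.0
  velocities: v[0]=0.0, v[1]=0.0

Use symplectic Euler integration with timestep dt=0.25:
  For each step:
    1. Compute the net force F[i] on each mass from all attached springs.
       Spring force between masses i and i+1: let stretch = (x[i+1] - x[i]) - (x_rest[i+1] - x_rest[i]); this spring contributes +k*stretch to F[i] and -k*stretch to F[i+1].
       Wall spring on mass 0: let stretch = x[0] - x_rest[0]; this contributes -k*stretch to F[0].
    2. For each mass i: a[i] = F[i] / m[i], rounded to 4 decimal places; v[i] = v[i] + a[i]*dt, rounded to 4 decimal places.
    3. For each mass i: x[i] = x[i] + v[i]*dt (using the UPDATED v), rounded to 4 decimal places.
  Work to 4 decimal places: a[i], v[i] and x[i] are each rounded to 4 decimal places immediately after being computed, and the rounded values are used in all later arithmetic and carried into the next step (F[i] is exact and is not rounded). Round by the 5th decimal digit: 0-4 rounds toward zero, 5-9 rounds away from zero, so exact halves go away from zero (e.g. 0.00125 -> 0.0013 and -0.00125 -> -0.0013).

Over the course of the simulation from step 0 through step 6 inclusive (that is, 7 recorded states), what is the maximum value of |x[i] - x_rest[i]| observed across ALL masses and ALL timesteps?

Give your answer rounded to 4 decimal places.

Answer: 2.2887

Derivation:
Step 0: x=[6.0000 6.0000] v=[0.0000 0.0000]
Step 1: x=[5.6250 6.2500] v=[-1.5000 1.0000]
Step 2: x=[4.9375 6.7110] v=[-2.7500 1.8438]
Step 3: x=[4.0523 7.3111] v=[-3.5410 2.4004]
Step 4: x=[3.1175 7.9575] v=[-3.7394 2.5857]
Step 5: x=[2.2903 8.5514] v=[-3.3088 2.3757]
Step 6: x=[1.7113 9.0040] v=[-2.3161 1.8104]
Max displacement = 2.2887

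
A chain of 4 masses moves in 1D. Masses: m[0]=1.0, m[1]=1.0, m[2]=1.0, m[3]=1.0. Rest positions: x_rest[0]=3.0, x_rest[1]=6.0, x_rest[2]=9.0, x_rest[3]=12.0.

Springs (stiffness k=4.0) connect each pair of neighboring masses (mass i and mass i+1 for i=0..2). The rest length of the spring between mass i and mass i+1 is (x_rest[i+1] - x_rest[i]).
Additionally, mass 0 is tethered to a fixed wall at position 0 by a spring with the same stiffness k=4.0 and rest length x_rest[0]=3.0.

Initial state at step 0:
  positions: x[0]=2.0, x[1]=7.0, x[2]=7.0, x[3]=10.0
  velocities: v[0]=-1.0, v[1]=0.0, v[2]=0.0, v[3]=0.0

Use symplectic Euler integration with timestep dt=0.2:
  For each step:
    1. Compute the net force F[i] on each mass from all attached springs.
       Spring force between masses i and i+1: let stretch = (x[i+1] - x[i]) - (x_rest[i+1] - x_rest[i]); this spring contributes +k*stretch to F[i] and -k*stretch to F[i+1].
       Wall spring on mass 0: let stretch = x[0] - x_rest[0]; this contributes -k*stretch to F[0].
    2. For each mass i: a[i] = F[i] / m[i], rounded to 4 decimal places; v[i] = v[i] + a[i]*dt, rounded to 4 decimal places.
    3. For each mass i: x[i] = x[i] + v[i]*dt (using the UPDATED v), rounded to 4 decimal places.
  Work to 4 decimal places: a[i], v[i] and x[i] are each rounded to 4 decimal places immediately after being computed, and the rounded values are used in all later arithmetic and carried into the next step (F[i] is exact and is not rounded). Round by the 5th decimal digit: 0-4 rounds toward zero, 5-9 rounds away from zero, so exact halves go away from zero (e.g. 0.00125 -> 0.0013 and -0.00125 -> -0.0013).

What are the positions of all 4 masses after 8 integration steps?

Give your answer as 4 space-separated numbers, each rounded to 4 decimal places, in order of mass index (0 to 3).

Step 0: x=[2.0000 7.0000 7.0000 10.0000] v=[-1.0000 0.0000 0.0000 0.0000]
Step 1: x=[2.2800 6.2000 7.4800 10.0000] v=[1.4000 -4.0000 2.4000 0.0000]
Step 2: x=[2.8224 4.9776 8.1584 10.0768] v=[2.7120 -6.1120 3.3920 0.3840]
Step 3: x=[3.2580 3.9193 8.6348 10.3267] v=[2.1782 -5.2915 2.3821 1.2493]
Step 4: x=[3.2782 3.5097 8.6274 10.7859] v=[0.1008 -2.0481 -0.0368 2.2958]
Step 5: x=[2.8109 3.8819 8.1466 11.3797] v=[-2.3366 1.8609 -2.4042 2.9690]
Step 6: x=[2.0652 4.7651 7.5007 11.9362] v=[-3.7285 4.4159 -3.2295 2.7825]
Step 7: x=[1.4211 5.6540 7.1268 12.2630] v=[-3.2207 4.4445 -1.8696 1.6341]
Step 8: x=[1.2268 6.1013 7.3390 12.2480] v=[-0.9713 2.2364 1.0611 -0.0749]

Answer: 1.2268 6.1013 7.3390 12.2480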